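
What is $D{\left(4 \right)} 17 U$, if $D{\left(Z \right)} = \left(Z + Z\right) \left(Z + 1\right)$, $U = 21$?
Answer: $14280$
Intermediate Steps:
$D{\left(Z \right)} = 2 Z \left(1 + Z\right)$
$D{\left(4 \right)} 17 U = 2 \cdot 4 \left(1 + 4\right) 17 \cdot 21 = 2 \cdot 4 \cdot 5 \cdot 17 \cdot 21 = 40 \cdot 17 \cdot 21 = 680 \cdot 21 = 14280$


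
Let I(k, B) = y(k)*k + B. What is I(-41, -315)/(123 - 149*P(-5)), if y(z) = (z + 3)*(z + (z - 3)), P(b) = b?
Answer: -132745/868 ≈ -152.93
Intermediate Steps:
y(z) = (-3 + 2*z)*(3 + z) (y(z) = (3 + z)*(z + (-3 + z)) = (3 + z)*(-3 + 2*z) = (-3 + 2*z)*(3 + z))
I(k, B) = B + k*(-9 + 2*k² + 3*k) (I(k, B) = (-9 + 2*k² + 3*k)*k + B = k*(-9 + 2*k² + 3*k) + B = B + k*(-9 + 2*k² + 3*k))
I(-41, -315)/(123 - 149*P(-5)) = (-315 - 41*(-9 + 2*(-41)² + 3*(-41)))/(123 - 149*(-5)) = (-315 - 41*(-9 + 2*1681 - 123))/(123 + 745) = (-315 - 41*(-9 + 3362 - 123))/868 = (-315 - 41*3230)*(1/868) = (-315 - 132430)*(1/868) = -132745*1/868 = -132745/868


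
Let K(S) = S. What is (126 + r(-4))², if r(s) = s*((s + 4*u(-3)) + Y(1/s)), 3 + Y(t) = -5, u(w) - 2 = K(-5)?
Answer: 49284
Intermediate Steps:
u(w) = -3 (u(w) = 2 - 5 = -3)
Y(t) = -8 (Y(t) = -3 - 5 = -8)
r(s) = s*(-20 + s) (r(s) = s*((s + 4*(-3)) - 8) = s*((s - 12) - 8) = s*((-12 + s) - 8) = s*(-20 + s))
(126 + r(-4))² = (126 - 4*(-20 - 4))² = (126 - 4*(-24))² = (126 + 96)² = 222² = 49284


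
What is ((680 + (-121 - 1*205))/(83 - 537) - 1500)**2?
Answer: 116060818329/51529 ≈ 2.2523e+6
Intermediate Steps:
((680 + (-121 - 1*205))/(83 - 537) - 1500)**2 = ((680 + (-121 - 205))/(-454) - 1500)**2 = ((680 - 326)*(-1/454) - 1500)**2 = (354*(-1/454) - 1500)**2 = (-177/227 - 1500)**2 = (-340677/227)**2 = 116060818329/51529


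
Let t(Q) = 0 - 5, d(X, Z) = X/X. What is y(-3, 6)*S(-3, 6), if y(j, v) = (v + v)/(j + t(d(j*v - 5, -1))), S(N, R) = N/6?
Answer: ¾ ≈ 0.75000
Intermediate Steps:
d(X, Z) = 1
t(Q) = -5
S(N, R) = N/6 (S(N, R) = N*(⅙) = N/6)
y(j, v) = 2*v/(-5 + j) (y(j, v) = (v + v)/(j - 5) = (2*v)/(-5 + j) = 2*v/(-5 + j))
y(-3, 6)*S(-3, 6) = (2*6/(-5 - 3))*((⅙)*(-3)) = (2*6/(-8))*(-½) = (2*6*(-⅛))*(-½) = -3/2*(-½) = ¾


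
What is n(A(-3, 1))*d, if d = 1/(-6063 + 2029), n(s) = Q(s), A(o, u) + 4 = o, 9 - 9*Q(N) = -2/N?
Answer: -61/254142 ≈ -0.00024002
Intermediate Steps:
Q(N) = 1 + 2/(9*N) (Q(N) = 1 - (-2)/(9*N) = 1 + 2/(9*N))
A(o, u) = -4 + o
n(s) = (2/9 + s)/s
d = -1/4034 (d = 1/(-4034) = -1/4034 ≈ -0.00024789)
n(A(-3, 1))*d = ((2/9 + (-4 - 3))/(-4 - 3))*(-1/4034) = ((2/9 - 7)/(-7))*(-1/4034) = -1/7*(-61/9)*(-1/4034) = (61/63)*(-1/4034) = -61/254142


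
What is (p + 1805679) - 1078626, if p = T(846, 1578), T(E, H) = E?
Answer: 727899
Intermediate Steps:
p = 846
(p + 1805679) - 1078626 = (846 + 1805679) - 1078626 = 1806525 - 1078626 = 727899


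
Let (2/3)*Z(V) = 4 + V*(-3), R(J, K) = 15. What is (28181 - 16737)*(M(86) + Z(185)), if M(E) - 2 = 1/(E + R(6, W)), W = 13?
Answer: -952981934/101 ≈ -9.4355e+6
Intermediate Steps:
Z(V) = 6 - 9*V/2 (Z(V) = 3*(4 + V*(-3))/2 = 3*(4 - 3*V)/2 = 6 - 9*V/2)
M(E) = 2 + 1/(15 + E) (M(E) = 2 + 1/(E + 15) = 2 + 1/(15 + E))
(28181 - 16737)*(M(86) + Z(185)) = (28181 - 16737)*((31 + 2*86)/(15 + 86) + (6 - 9/2*185)) = 11444*((31 + 172)/101 + (6 - 1665/2)) = 11444*((1/101)*203 - 1653/2) = 11444*(203/101 - 1653/2) = 11444*(-166547/202) = -952981934/101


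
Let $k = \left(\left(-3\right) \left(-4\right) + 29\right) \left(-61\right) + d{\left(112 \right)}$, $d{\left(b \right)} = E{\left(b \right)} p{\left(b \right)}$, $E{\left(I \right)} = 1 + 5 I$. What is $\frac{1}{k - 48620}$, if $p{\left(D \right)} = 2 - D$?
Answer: $- \frac{1}{112831} \approx -8.8628 \cdot 10^{-6}$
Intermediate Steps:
$d{\left(b \right)} = \left(1 + 5 b\right) \left(2 - b\right)$
$k = -64211$ ($k = \left(\left(-3\right) \left(-4\right) + 29\right) \left(-61\right) - \left(1 + 5 \cdot 112\right) \left(-2 + 112\right) = \left(12 + 29\right) \left(-61\right) - \left(1 + 560\right) 110 = 41 \left(-61\right) - 561 \cdot 110 = -2501 - 61710 = -64211$)
$\frac{1}{k - 48620} = \frac{1}{-64211 - 48620} = \frac{1}{-112831} = - \frac{1}{112831}$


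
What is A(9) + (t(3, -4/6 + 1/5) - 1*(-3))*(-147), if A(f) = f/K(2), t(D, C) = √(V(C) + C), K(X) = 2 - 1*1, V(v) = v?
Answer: -432 - 49*I*√210/5 ≈ -432.0 - 142.02*I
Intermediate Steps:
K(X) = 1 (K(X) = 2 - 1 = 1)
t(D, C) = √2*√C (t(D, C) = √(C + C) = √(2*C) = √2*√C)
A(f) = f (A(f) = f/1 = f*1 = f)
A(9) + (t(3, -4/6 + 1/5) - 1*(-3))*(-147) = 9 + (√2*√(-4/6 + 1/5) - 1*(-3))*(-147) = 9 + (√2*√(-4*⅙ + 1*(⅕)) + 3)*(-147) = 9 + (√2*√(-⅔ + ⅕) + 3)*(-147) = 9 + (√2*√(-7/15) + 3)*(-147) = 9 + (√2*(I*√105/15) + 3)*(-147) = 9 + (I*√210/15 + 3)*(-147) = 9 + (3 + I*√210/15)*(-147) = 9 + (-441 - 49*I*√210/5) = -432 - 49*I*√210/5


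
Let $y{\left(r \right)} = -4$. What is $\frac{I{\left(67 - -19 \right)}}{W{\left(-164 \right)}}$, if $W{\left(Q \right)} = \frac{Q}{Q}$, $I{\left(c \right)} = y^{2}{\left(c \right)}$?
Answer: $16$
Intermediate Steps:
$I{\left(c \right)} = 16$ ($I{\left(c \right)} = \left(-4\right)^{2} = 16$)
$W{\left(Q \right)} = 1$
$\frac{I{\left(67 - -19 \right)}}{W{\left(-164 \right)}} = \frac{16}{1} = 16 \cdot 1 = 16$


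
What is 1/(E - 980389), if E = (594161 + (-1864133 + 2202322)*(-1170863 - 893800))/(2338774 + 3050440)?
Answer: -2694607/2990885922696 ≈ -9.0094e-7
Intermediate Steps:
E = -349122860573/2694607 (E = (594161 + 338189*(-2064663))/5389214 = (594161 - 698246315307)*(1/5389214) = -698245721146*1/5389214 = -349122860573/2694607 ≈ -1.2956e+5)
1/(E - 980389) = 1/(-349122860573/2694607 - 980389) = 1/(-2990885922696/2694607) = -2694607/2990885922696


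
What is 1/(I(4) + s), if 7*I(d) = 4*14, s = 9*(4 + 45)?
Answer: 1/449 ≈ 0.0022272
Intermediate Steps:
s = 441 (s = 9*49 = 441)
I(d) = 8 (I(d) = (4*14)/7 = (⅐)*56 = 8)
1/(I(4) + s) = 1/(8 + 441) = 1/449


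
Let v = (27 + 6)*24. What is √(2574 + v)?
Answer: 3*√374 ≈ 58.017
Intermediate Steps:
v = 792 (v = 33*24 = 792)
√(2574 + v) = √(2574 + 792) = √3366 = 3*√374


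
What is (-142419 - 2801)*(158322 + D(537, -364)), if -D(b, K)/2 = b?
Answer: -22835554560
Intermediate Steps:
D(b, K) = -2*b
(-142419 - 2801)*(158322 + D(537, -364)) = (-142419 - 2801)*(158322 - 2*537) = -145220*(158322 - 1074) = -145220*157248 = -22835554560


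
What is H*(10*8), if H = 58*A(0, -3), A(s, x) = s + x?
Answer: -13920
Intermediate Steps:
H = -174 (H = 58*(0 - 3) = 58*(-3) = -174)
H*(10*8) = -1740*8 = -174*80 = -13920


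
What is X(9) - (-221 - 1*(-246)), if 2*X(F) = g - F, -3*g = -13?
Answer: -82/3 ≈ -27.333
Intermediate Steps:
g = 13/3 (g = -1/3*(-13) = 13/3 ≈ 4.3333)
X(F) = 13/6 - F/2 (X(F) = (13/3 - F)/2 = 13/6 - F/2)
X(9) - (-221 - 1*(-246)) = (13/6 - 1/2*9) - (-221 - 1*(-246)) = (13/6 - 9/2) - (-221 + 246) = -7/3 - 1*25 = -7/3 - 25 = -82/3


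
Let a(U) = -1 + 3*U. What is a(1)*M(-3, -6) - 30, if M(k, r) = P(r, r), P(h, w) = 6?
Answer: -18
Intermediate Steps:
M(k, r) = 6
a(1)*M(-3, -6) - 30 = (-1 + 3*1)*6 - 30 = (-1 + 3)*6 - 30 = 2*6 - 30 = 12 - 30 = -18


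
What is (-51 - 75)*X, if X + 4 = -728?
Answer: 92232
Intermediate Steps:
X = -732 (X = -4 - 728 = -732)
(-51 - 75)*X = (-51 - 75)*(-732) = -126*(-732) = 92232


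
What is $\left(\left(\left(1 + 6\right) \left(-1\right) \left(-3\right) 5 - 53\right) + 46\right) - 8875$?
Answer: $-8777$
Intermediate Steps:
$\left(\left(\left(1 + 6\right) \left(-1\right) \left(-3\right) 5 - 53\right) + 46\right) - 8875 = \left(\left(7 \left(-1\right) \left(-3\right) 5 - 53\right) + 46\right) - 8875 = \left(\left(\left(-7\right) \left(-3\right) 5 - 53\right) + 46\right) - 8875 = \left(\left(21 \cdot 5 - 53\right) + 46\right) - 8875 = \left(\left(105 - 53\right) + 46\right) - 8875 = \left(52 + 46\right) - 8875 = 98 - 8875 = -8777$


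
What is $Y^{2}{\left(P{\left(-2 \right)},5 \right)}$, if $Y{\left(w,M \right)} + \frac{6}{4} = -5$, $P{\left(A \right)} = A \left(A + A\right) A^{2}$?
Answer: $\frac{169}{4} \approx 42.25$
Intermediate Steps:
$P{\left(A \right)} = 2 A^{4}$ ($P{\left(A \right)} = A 2 A A^{2} = 2 A^{2} A^{2} = 2 A^{4}$)
$Y{\left(w,M \right)} = - \frac{13}{2}$ ($Y{\left(w,M \right)} = - \frac{3}{2} - 5 = - \frac{13}{2}$)
$Y^{2}{\left(P{\left(-2 \right)},5 \right)} = \left(- \frac{13}{2}\right)^{2} = \frac{169}{4}$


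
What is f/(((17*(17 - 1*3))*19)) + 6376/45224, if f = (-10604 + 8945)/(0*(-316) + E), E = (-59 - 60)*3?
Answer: 61715165/434568722 ≈ 0.14201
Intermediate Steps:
E = -357 (E = -119*3 = -357)
f = 79/17 (f = (-10604 + 8945)/(0*(-316) - 357) = -1659/(0 - 357) = -1659/(-357) = -1659*(-1/357) = 79/17 ≈ 4.6471)
f/(((17*(17 - 1*3))*19)) + 6376/45224 = 79/(17*(((17*(17 - 1*3))*19))) + 6376/45224 = 79/(17*(((17*(17 - 3))*19))) + 6376*(1/45224) = 79/(17*(((17*14)*19))) + 797/5653 = 79/(17*((238*19))) + 797/5653 = (79/17)/4522 + 797/5653 = (79/17)*(1/4522) + 797/5653 = 79/76874 + 797/5653 = 61715165/434568722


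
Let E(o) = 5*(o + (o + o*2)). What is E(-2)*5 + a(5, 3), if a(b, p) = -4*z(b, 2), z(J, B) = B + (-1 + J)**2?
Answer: -272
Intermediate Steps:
E(o) = 20*o (E(o) = 5*(o + (o + 2*o)) = 5*(o + 3*o) = 5*(4*o) = 20*o)
a(b, p) = -8 - 4*(-1 + b)**2 (a(b, p) = -4*(2 + (-1 + b)**2) = -8 - 4*(-1 + b)**2)
E(-2)*5 + a(5, 3) = (20*(-2))*5 + (-8 - 4*(-1 + 5)**2) = -40*5 + (-8 - 4*4**2) = -200 + (-8 - 4*16) = -200 + (-8 - 64) = -200 - 72 = -272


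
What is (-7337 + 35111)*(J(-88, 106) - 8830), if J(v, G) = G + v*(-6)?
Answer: -227635704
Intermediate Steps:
J(v, G) = G - 6*v
(-7337 + 35111)*(J(-88, 106) - 8830) = (-7337 + 35111)*((106 - 6*(-88)) - 8830) = 27774*((106 + 528) - 8830) = 27774*(634 - 8830) = 27774*(-8196) = -227635704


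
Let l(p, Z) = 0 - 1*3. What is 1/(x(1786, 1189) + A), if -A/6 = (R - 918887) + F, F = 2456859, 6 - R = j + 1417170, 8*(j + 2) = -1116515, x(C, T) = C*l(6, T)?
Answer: -4/6270417 ≈ -6.3792e-7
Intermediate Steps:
l(p, Z) = -3 (l(p, Z) = 0 - 3 = -3)
x(C, T) = -3*C (x(C, T) = C*(-3) = -3*C)
j = -1116531/8 (j = -2 + (1/8)*(-1116515) = -2 - 1116515/8 = -1116531/8 ≈ -1.3957e+5)
R = -10220781/8 (R = 6 - (-1116531/8 + 1417170) = 6 - 1*10220829/8 = 6 - 10220829/8 = -10220781/8 ≈ -1.2776e+6)
A = -6248985/4 (A = -6*((-10220781/8 - 918887) + 2456859) = -6*(-17571877/8 + 2456859) = -6*2082995/8 = -6248985/4 ≈ -1.5622e+6)
1/(x(1786, 1189) + A) = 1/(-3*1786 - 6248985/4) = 1/(-5358 - 6248985/4) = 1/(-6270417/4) = -4/6270417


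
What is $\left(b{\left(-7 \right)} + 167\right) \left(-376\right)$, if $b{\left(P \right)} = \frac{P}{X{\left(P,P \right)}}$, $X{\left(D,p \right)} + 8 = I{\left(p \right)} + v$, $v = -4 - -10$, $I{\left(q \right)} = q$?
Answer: $- \frac{567760}{9} \approx -63084.0$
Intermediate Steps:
$v = 6$ ($v = -4 + 10 = 6$)
$X{\left(D,p \right)} = -2 + p$ ($X{\left(D,p \right)} = -8 + \left(p + 6\right) = -8 + \left(6 + p\right) = -2 + p$)
$b{\left(P \right)} = \frac{P}{-2 + P}$
$\left(b{\left(-7 \right)} + 167\right) \left(-376\right) = \left(- \frac{7}{-2 - 7} + 167\right) \left(-376\right) = \left(- \frac{7}{-9} + 167\right) \left(-376\right) = \left(\left(-7\right) \left(- \frac{1}{9}\right) + 167\right) \left(-376\right) = \left(\frac{7}{9} + 167\right) \left(-376\right) = \frac{1510}{9} \left(-376\right) = - \frac{567760}{9}$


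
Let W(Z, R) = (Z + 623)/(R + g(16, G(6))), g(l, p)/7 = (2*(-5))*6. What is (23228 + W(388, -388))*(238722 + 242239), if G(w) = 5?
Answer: 9026297531693/808 ≈ 1.1171e+10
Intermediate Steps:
g(l, p) = -420 (g(l, p) = 7*((2*(-5))*6) = 7*(-10*6) = 7*(-60) = -420)
W(Z, R) = (623 + Z)/(-420 + R) (W(Z, R) = (Z + 623)/(R - 420) = (623 + Z)/(-420 + R))
(23228 + W(388, -388))*(238722 + 242239) = (23228 + (623 + 388)/(-420 - 388))*(238722 + 242239) = (23228 + 1011/(-808))*480961 = (23228 - 1/808*1011)*480961 = (23228 - 1011/808)*480961 = (18767213/808)*480961 = 9026297531693/808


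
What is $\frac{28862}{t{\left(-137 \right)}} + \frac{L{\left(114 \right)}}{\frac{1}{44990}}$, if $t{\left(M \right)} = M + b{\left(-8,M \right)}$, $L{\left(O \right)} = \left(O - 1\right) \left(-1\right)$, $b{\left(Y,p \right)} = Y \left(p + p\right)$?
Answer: $- \frac{10447323988}{2055} \approx -5.0839 \cdot 10^{6}$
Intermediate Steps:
$b{\left(Y,p \right)} = 2 Y p$ ($b{\left(Y,p \right)} = Y 2 p = 2 Y p$)
$L{\left(O \right)} = 1 - O$ ($L{\left(O \right)} = \left(-1 + O\right) \left(-1\right) = 1 - O$)
$t{\left(M \right)} = - 15 M$ ($t{\left(M \right)} = M + 2 \left(-8\right) M = M - 16 M = - 15 M$)
$\frac{28862}{t{\left(-137 \right)}} + \frac{L{\left(114 \right)}}{\frac{1}{44990}} = \frac{28862}{\left(-15\right) \left(-137\right)} + \frac{1 - 114}{\frac{1}{44990}} = \frac{28862}{2055} + \left(1 - 114\right) \frac{1}{\frac{1}{44990}} = 28862 \cdot \frac{1}{2055} - 5083870 = \frac{28862}{2055} - 5083870 = - \frac{10447323988}{2055}$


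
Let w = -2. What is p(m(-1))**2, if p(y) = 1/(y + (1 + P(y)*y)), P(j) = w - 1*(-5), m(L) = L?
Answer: 1/9 ≈ 0.11111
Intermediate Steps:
P(j) = 3 (P(j) = -2 - 1*(-5) = -2 + 5 = 3)
p(y) = 1/(1 + 4*y) (p(y) = 1/(y + (1 + 3*y)) = 1/(1 + 4*y))
p(m(-1))**2 = (1/(1 + 4*(-1)))**2 = (1/(1 - 4))**2 = (1/(-3))**2 = (-1/3)**2 = 1/9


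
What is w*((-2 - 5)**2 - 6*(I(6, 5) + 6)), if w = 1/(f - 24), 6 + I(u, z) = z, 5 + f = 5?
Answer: -19/24 ≈ -0.79167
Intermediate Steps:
f = 0 (f = -5 + 5 = 0)
I(u, z) = -6 + z
w = -1/24 (w = 1/(0 - 24) = 1/(-24) = -1/24 ≈ -0.041667)
w*((-2 - 5)**2 - 6*(I(6, 5) + 6)) = -((-2 - 5)**2 - 6*((-6 + 5) + 6))/24 = -((-7)**2 - 6*(-1 + 6))/24 = -(49 - 6*5)/24 = -(49 - 30)/24 = -1/24*19 = -19/24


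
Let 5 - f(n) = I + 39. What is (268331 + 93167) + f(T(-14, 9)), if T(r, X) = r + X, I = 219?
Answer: 361245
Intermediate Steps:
T(r, X) = X + r
f(n) = -253 (f(n) = 5 - (219 + 39) = 5 - 1*258 = 5 - 258 = -253)
(268331 + 93167) + f(T(-14, 9)) = (268331 + 93167) - 253 = 361498 - 253 = 361245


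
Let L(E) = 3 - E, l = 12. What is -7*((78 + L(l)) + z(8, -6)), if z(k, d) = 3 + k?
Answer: -560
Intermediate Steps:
-7*((78 + L(l)) + z(8, -6)) = -7*((78 + (3 - 1*12)) + (3 + 8)) = -7*((78 + (3 - 12)) + 11) = -7*((78 - 9) + 11) = -7*(69 + 11) = -7*80 = -560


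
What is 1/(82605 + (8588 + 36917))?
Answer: 1/128110 ≈ 7.8058e-6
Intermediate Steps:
1/(82605 + (8588 + 36917)) = 1/(82605 + 45505) = 1/128110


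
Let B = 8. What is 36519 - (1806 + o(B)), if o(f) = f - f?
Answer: 34713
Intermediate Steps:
o(f) = 0
36519 - (1806 + o(B)) = 36519 - (1806 + 0) = 36519 - 1*1806 = 36519 - 1806 = 34713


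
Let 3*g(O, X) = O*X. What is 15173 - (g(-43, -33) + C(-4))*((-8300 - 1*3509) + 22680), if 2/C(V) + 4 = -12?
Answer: -41003609/8 ≈ -5.1254e+6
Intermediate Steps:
g(O, X) = O*X/3 (g(O, X) = (O*X)/3 = O*X/3)
C(V) = -1/8 (C(V) = 2/(-4 - 12) = 2/(-16) = 2*(-1/16) = -1/8)
15173 - (g(-43, -33) + C(-4))*((-8300 - 1*3509) + 22680) = 15173 - ((1/3)*(-43)*(-33) - 1/8)*((-8300 - 1*3509) + 22680) = 15173 - (473 - 1/8)*((-8300 - 3509) + 22680) = 15173 - 3783*(-11809 + 22680)/8 = 15173 - 3783*10871/8 = 15173 - 1*41124993/8 = 15173 - 41124993/8 = -41003609/8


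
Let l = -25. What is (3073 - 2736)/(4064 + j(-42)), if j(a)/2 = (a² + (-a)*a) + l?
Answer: 337/4014 ≈ 0.083956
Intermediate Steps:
j(a) = -50 (j(a) = 2*((a² + (-a)*a) - 25) = 2*((a² - a²) - 25) = 2*(0 - 25) = 2*(-25) = -50)
(3073 - 2736)/(4064 + j(-42)) = (3073 - 2736)/(4064 - 50) = 337/4014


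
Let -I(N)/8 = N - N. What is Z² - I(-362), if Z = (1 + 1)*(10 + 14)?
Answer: 2304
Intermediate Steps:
I(N) = 0 (I(N) = -8*(N - N) = -8*0 = 0)
Z = 48 (Z = 2*24 = 48)
Z² - I(-362) = 48² - 1*0 = 2304 + 0 = 2304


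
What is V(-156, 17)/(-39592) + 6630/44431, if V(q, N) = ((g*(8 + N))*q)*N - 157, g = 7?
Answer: 20889897727/1759112152 ≈ 11.875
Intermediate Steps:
V(q, N) = -157 + N*q*(56 + 7*N) (V(q, N) = ((7*(8 + N))*q)*N - 157 = ((56 + 7*N)*q)*N - 157 = (q*(56 + 7*N))*N - 157 = N*q*(56 + 7*N) - 157 = -157 + N*q*(56 + 7*N))
V(-156, 17)/(-39592) + 6630/44431 = (-157 + 7*(-156)*17**2 + 56*17*(-156))/(-39592) + 6630/44431 = (-157 + 7*(-156)*289 - 148512)*(-1/39592) + 6630*(1/44431) = (-157 - 315588 - 148512)*(-1/39592) + 6630/44431 = -464257*(-1/39592) + 6630/44431 = 464257/39592 + 6630/44431 = 20889897727/1759112152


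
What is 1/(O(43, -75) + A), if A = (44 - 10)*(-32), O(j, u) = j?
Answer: -1/1045 ≈ -0.00095694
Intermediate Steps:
A = -1088 (A = 34*(-32) = -1088)
1/(O(43, -75) + A) = 1/(43 - 1088) = 1/(-1045) = -1/1045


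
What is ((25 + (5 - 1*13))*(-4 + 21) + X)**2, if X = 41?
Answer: 108900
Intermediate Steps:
((25 + (5 - 1*13))*(-4 + 21) + X)**2 = ((25 + (5 - 1*13))*(-4 + 21) + 41)**2 = ((25 + (5 - 13))*17 + 41)**2 = ((25 - 8)*17 + 41)**2 = (17*17 + 41)**2 = (289 + 41)**2 = 330**2 = 108900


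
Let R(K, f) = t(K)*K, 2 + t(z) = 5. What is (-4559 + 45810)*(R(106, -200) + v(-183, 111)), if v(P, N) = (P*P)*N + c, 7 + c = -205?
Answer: 153345848635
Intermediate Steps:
c = -212 (c = -7 - 205 = -212)
t(z) = 3 (t(z) = -2 + 5 = 3)
v(P, N) = -212 + N*P² (v(P, N) = (P*P)*N - 212 = P²*N - 212 = N*P² - 212 = -212 + N*P²)
R(K, f) = 3*K
(-4559 + 45810)*(R(106, -200) + v(-183, 111)) = (-4559 + 45810)*(3*106 + (-212 + 111*(-183)²)) = 41251*(318 + (-212 + 111*33489)) = 41251*(318 + (-212 + 3717279)) = 41251*(318 + 3717067) = 41251*3717385 = 153345848635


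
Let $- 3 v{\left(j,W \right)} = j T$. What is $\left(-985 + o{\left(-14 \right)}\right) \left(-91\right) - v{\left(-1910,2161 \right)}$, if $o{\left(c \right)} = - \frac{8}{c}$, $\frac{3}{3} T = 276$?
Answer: $-86137$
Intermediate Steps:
$T = 276$
$v{\left(j,W \right)} = - 92 j$ ($v{\left(j,W \right)} = - \frac{j 276}{3} = - \frac{276 j}{3} = - 92 j$)
$\left(-985 + o{\left(-14 \right)}\right) \left(-91\right) - v{\left(-1910,2161 \right)} = \left(-985 - \frac{8}{-14}\right) \left(-91\right) - \left(-92\right) \left(-1910\right) = \left(-985 - - \frac{4}{7}\right) \left(-91\right) - 175720 = \left(-985 + \frac{4}{7}\right) \left(-91\right) - 175720 = \left(- \frac{6891}{7}\right) \left(-91\right) - 175720 = 89583 - 175720 = -86137$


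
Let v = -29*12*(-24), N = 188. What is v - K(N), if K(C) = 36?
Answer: 8316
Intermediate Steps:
v = 8352 (v = -348*(-24) = 8352)
v - K(N) = 8352 - 1*36 = 8352 - 36 = 8316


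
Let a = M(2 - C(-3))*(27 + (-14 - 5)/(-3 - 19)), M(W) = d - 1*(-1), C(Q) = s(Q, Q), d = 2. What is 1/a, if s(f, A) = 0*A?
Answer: 22/1839 ≈ 0.011963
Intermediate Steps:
s(f, A) = 0
C(Q) = 0
M(W) = 3 (M(W) = 2 - 1*(-1) = 2 + 1 = 3)
a = 1839/22 (a = 3*(27 + (-14 - 5)/(-3 - 19)) = 3*(27 - 19/(-22)) = 3*(27 - 19*(-1/22)) = 3*(27 + 19/22) = 3*(613/22) = 1839/22 ≈ 83.591)
1/a = 1/(1839/22) = 22/1839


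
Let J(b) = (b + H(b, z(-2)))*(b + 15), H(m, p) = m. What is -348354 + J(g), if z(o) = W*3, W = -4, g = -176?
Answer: -291682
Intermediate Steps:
z(o) = -12 (z(o) = -4*3 = -12)
J(b) = 2*b*(15 + b) (J(b) = (b + b)*(b + 15) = (2*b)*(15 + b) = 2*b*(15 + b))
-348354 + J(g) = -348354 + 2*(-176)*(15 - 176) = -348354 + 2*(-176)*(-161) = -348354 + 56672 = -291682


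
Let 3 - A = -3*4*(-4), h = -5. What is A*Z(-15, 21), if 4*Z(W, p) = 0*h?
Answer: 0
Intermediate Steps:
A = -45 (A = 3 - (-3*4)*(-4) = 3 - (-12)*(-4) = 3 - 1*48 = 3 - 48 = -45)
Z(W, p) = 0 (Z(W, p) = (0*(-5))/4 = (¼)*0 = 0)
A*Z(-15, 21) = -45*0 = 0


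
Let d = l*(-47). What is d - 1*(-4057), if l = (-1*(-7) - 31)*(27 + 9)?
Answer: 44665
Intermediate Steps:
l = -864 (l = (7 - 31)*36 = -24*36 = -864)
d = 40608 (d = -864*(-47) = 40608)
d - 1*(-4057) = 40608 - 1*(-4057) = 40608 + 4057 = 44665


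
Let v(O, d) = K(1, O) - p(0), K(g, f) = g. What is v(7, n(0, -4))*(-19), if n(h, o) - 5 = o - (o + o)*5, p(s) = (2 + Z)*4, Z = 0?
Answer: 133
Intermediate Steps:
p(s) = 8 (p(s) = (2 + 0)*4 = 2*4 = 8)
n(h, o) = 5 - 9*o (n(h, o) = 5 + (o - (o + o)*5) = 5 + (o - 2*o*5) = 5 + (o - 10*o) = 5 - 9*o)
v(O, d) = -7 (v(O, d) = 1 - 1*8 = 1 - 8 = -7)
v(7, n(0, -4))*(-19) = -7*(-19) = 133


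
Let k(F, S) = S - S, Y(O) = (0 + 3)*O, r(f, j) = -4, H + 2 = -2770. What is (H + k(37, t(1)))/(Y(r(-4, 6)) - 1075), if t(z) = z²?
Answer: 2772/1087 ≈ 2.5501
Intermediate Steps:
H = -2772 (H = -2 - 2770 = -2772)
Y(O) = 3*O
k(F, S) = 0
(H + k(37, t(1)))/(Y(r(-4, 6)) - 1075) = (-2772 + 0)/(3*(-4) - 1075) = -2772/(-12 - 1075) = -2772/(-1087) = -2772*(-1/1087) = 2772/1087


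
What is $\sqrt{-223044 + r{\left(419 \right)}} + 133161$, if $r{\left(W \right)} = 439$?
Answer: $133161 + 211 i \sqrt{5} \approx 1.3316 \cdot 10^{5} + 471.81 i$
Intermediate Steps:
$\sqrt{-223044 + r{\left(419 \right)}} + 133161 = \sqrt{-223044 + 439} + 133161 = \sqrt{-222605} + 133161 = 211 i \sqrt{5} + 133161 = 133161 + 211 i \sqrt{5}$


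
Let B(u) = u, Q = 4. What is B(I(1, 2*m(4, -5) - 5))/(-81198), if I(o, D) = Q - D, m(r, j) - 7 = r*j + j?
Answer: -5/9022 ≈ -0.00055420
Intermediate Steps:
m(r, j) = 7 + j + j*r (m(r, j) = 7 + (r*j + j) = 7 + (j*r + j) = 7 + (j + j*r) = 7 + j + j*r)
I(o, D) = 4 - D
B(I(1, 2*m(4, -5) - 5))/(-81198) = (4 - (2*(7 - 5 - 5*4) - 5))/(-81198) = (4 - (2*(7 - 5 - 20) - 5))*(-1/81198) = (4 - (2*(-18) - 5))*(-1/81198) = (4 - (-36 - 5))*(-1/81198) = (4 - 1*(-41))*(-1/81198) = (4 + 41)*(-1/81198) = 45*(-1/81198) = -5/9022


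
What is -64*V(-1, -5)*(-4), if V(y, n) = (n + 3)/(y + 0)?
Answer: 512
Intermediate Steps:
V(y, n) = (3 + n)/y
-64*V(-1, -5)*(-4) = -64*(3 - 5)/(-1)*(-4) = -64*(-1*(-2))*(-4) = -128*(-4) = -64*(-8) = 512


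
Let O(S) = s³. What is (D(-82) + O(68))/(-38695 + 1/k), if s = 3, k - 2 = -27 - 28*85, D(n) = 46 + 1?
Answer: -88985/46530738 ≈ -0.0019124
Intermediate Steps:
D(n) = 47
k = -2405 (k = 2 + (-27 - 28*85) = 2 + (-27 - 2380) = 2 - 2407 = -2405)
O(S) = 27 (O(S) = 3³ = 27)
(D(-82) + O(68))/(-38695 + 1/k) = (47 + 27)/(-38695 + 1/(-2405)) = 74/(-38695 - 1/2405) = 74/(-93061476/2405) = 74*(-2405/93061476) = -88985/46530738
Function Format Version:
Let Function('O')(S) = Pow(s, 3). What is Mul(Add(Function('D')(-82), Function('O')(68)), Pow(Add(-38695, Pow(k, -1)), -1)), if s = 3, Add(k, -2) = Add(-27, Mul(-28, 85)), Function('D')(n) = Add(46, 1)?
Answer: Rational(-88985, 46530738) ≈ -0.0019124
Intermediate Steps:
Function('D')(n) = 47
k = -2405 (k = Add(2, Add(-27, Mul(-28, 85))) = Add(2, Add(-27, -2380)) = Add(2, -2407) = -2405)
Function('O')(S) = 27 (Function('O')(S) = Pow(3, 3) = 27)
Mul(Add(Function('D')(-82), Function('O')(68)), Pow(Add(-38695, Pow(k, -1)), -1)) = Mul(Add(47, 27), Pow(Add(-38695, Pow(-2405, -1)), -1)) = Mul(74, Pow(Add(-38695, Rational(-1, 2405)), -1)) = Mul(74, Pow(Rational(-93061476, 2405), -1)) = Mul(74, Rational(-2405, 93061476)) = Rational(-88985, 46530738)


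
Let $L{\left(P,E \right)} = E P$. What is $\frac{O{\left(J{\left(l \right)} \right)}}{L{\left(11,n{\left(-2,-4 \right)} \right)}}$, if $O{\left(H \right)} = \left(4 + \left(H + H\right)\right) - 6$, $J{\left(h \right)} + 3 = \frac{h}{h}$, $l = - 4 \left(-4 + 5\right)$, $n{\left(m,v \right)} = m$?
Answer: $\frac{3}{11} \approx 0.27273$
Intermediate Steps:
$l = -4$ ($l = \left(-4\right) 1 = -4$)
$J{\left(h \right)} = -2$ ($J{\left(h \right)} = -3 + \frac{h}{h} = -3 + 1 = -2$)
$O{\left(H \right)} = -2 + 2 H$ ($O{\left(H \right)} = \left(4 + 2 H\right) - 6 = -2 + 2 H$)
$\frac{O{\left(J{\left(l \right)} \right)}}{L{\left(11,n{\left(-2,-4 \right)} \right)}} = \frac{-2 + 2 \left(-2\right)}{\left(-2\right) 11} = \frac{-2 - 4}{-22} = \left(-6\right) \left(- \frac{1}{22}\right) = \frac{3}{11}$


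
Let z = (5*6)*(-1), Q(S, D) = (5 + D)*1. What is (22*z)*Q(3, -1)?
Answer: -2640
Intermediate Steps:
Q(S, D) = 5 + D
z = -30 (z = 30*(-1) = -30)
(22*z)*Q(3, -1) = (22*(-30))*(5 - 1) = -660*4 = -2640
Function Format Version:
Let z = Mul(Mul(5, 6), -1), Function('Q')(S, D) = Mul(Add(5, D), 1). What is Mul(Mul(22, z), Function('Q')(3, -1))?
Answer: -2640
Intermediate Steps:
Function('Q')(S, D) = Add(5, D)
z = -30 (z = Mul(30, -1) = -30)
Mul(Mul(22, z), Function('Q')(3, -1)) = Mul(Mul(22, -30), Add(5, -1)) = Mul(-660, 4) = -2640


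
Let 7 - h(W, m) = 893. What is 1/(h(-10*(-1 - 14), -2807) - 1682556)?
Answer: -1/1683442 ≈ -5.9402e-7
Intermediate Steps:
h(W, m) = -886 (h(W, m) = 7 - 1*893 = 7 - 893 = -886)
1/(h(-10*(-1 - 14), -2807) - 1682556) = 1/(-886 - 1682556) = 1/(-1683442) = -1/1683442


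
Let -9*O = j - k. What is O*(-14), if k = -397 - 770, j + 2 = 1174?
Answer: 32746/9 ≈ 3638.4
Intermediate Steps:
j = 1172 (j = -2 + 1174 = 1172)
k = -1167
O = -2339/9 (O = -(1172 - 1*(-1167))/9 = -(1172 + 1167)/9 = -⅑*2339 = -2339/9 ≈ -259.89)
O*(-14) = -2339/9*(-14) = 32746/9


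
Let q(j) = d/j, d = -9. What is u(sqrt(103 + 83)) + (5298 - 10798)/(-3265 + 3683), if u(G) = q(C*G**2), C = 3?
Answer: -15519/1178 ≈ -13.174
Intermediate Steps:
q(j) = -9/j
u(G) = -3/G**2 (u(G) = -9*1/(3*G**2) = -3/G**2)
u(sqrt(103 + 83)) + (5298 - 10798)/(-3265 + 3683) = -3/(103 + 83) + (5298 - 10798)/(-3265 + 3683) = -3/(sqrt(186))**2 - 5500/418 = -3*1/186 - 5500*1/418 = -1/62 - 250/19 = -15519/1178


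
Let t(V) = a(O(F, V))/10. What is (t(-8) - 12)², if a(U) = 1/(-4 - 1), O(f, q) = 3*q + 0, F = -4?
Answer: 361201/2500 ≈ 144.48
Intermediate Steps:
O(f, q) = 3*q
a(U) = -⅕ (a(U) = 1/(-5) = -⅕)
t(V) = -1/50 (t(V) = -⅕/10 = -⅕*⅒ = -1/50)
(t(-8) - 12)² = (-1/50 - 12)² = (-601/50)² = 361201/2500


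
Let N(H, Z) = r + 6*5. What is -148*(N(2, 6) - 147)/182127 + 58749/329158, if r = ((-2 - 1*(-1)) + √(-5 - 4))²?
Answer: 16789202123/59948559066 + 296*I/60709 ≈ 0.28006 + 0.0048757*I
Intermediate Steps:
r = (-1 + 3*I)² (r = ((-2 + 1) + √(-9))² = (-1 + 3*I)² ≈ -8.0 - 6.0*I)
N(H, Z) = 30 + (1 - 3*I)² (N(H, Z) = (1 - 3*I)² + 6*5 = (1 - 3*I)² + 30 = 30 + (1 - 3*I)²)
-148*(N(2, 6) - 147)/182127 + 58749/329158 = -148*((22 - 6*I) - 147)/182127 + 58749/329158 = -148*(-125 - 6*I)*(1/182127) + 58749*(1/329158) = (18500 + 888*I)*(1/182127) + 58749/329158 = (18500/182127 + 296*I/60709) + 58749/329158 = 16789202123/59948559066 + 296*I/60709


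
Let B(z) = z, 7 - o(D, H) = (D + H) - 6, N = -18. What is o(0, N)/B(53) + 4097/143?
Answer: 221574/7579 ≈ 29.235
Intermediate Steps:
o(D, H) = 13 - D - H (o(D, H) = 7 - ((D + H) - 6) = 7 - (-6 + D + H) = 7 + (6 - D - H) = 13 - D - H)
o(0, N)/B(53) + 4097/143 = (13 - 1*0 - 1*(-18))/53 + 4097/143 = (13 + 0 + 18)*(1/53) + 4097*(1/143) = 31*(1/53) + 4097/143 = 31/53 + 4097/143 = 221574/7579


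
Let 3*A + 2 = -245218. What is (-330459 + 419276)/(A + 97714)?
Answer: 88817/15974 ≈ 5.5601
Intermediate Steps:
A = -81740 (A = -⅔ + (⅓)*(-245218) = -⅔ - 245218/3 = -81740)
(-330459 + 419276)/(A + 97714) = (-330459 + 419276)/(-81740 + 97714) = 88817/15974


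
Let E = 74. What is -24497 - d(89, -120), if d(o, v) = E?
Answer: -24571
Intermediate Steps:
d(o, v) = 74
-24497 - d(89, -120) = -24497 - 1*74 = -24497 - 74 = -24571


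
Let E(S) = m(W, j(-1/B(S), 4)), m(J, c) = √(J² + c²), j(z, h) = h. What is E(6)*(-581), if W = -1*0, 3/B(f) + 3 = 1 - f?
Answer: -2324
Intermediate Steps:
B(f) = 3/(-2 - f) (B(f) = 3/(-3 + (1 - f)) = 3/(-2 - f))
W = 0
E(S) = 4 (E(S) = √(0² + 4²) = √(0 + 16) = √16 = 4)
E(6)*(-581) = 4*(-581) = -2324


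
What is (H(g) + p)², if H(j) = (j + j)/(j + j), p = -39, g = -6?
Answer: 1444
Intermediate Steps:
H(j) = 1 (H(j) = (2*j)/((2*j)) = (2*j)*(1/(2*j)) = 1)
(H(g) + p)² = (1 - 39)² = (-38)² = 1444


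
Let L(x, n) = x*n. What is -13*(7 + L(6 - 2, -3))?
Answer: 65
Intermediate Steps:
L(x, n) = n*x
-13*(7 + L(6 - 2, -3)) = -13*(7 - 3*(6 - 2)) = -13*(7 - 3*4) = -13*(7 - 12) = -13*(-5) = 65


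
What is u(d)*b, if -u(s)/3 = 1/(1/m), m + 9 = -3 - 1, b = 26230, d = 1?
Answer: 1022970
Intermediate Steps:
m = -13 (m = -9 + (-3 - 1) = -9 - 4 = -13)
u(s) = 39 (u(s) = -3/(1/(-13)) = -3/(-1/13) = -3*(-13) = 39)
u(d)*b = 39*26230 = 1022970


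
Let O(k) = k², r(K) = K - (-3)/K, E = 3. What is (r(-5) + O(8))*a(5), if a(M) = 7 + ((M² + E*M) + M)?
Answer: 15184/5 ≈ 3036.8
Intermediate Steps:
r(K) = K + 3/K
a(M) = 7 + M² + 4*M (a(M) = 7 + ((M² + 3*M) + M) = 7 + (M² + 4*M) = 7 + M² + 4*M)
(r(-5) + O(8))*a(5) = ((-5 + 3/(-5)) + 8²)*(7 + 5² + 4*5) = ((-5 + 3*(-⅕)) + 64)*(7 + 25 + 20) = ((-5 - ⅗) + 64)*52 = (-28/5 + 64)*52 = (292/5)*52 = 15184/5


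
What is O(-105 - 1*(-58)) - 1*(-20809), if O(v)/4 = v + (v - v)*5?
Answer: 20621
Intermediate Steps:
O(v) = 4*v (O(v) = 4*(v + (v - v)*5) = 4*(v + 0*5) = 4*(v + 0) = 4*v)
O(-105 - 1*(-58)) - 1*(-20809) = 4*(-105 - 1*(-58)) - 1*(-20809) = 4*(-105 + 58) + 20809 = 4*(-47) + 20809 = -188 + 20809 = 20621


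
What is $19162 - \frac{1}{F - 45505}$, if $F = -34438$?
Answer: $\frac{1531867767}{79943} \approx 19162.0$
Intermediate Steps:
$19162 - \frac{1}{F - 45505} = 19162 - \frac{1}{-34438 - 45505} = 19162 - \frac{1}{-79943} = 19162 - - \frac{1}{79943} = 19162 + \frac{1}{79943} = \frac{1531867767}{79943}$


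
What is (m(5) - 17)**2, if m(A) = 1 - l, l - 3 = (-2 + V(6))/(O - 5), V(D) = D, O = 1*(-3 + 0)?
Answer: 1369/4 ≈ 342.25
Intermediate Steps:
O = -3 (O = 1*(-3) = -3)
l = 5/2 (l = 3 + (-2 + 6)/(-3 - 5) = 3 + 4/(-8) = 3 + 4*(-1/8) = 3 - 1/2 = 5/2 ≈ 2.5000)
m(A) = -3/2 (m(A) = 1 - 1*5/2 = 1 - 5/2 = -3/2)
(m(5) - 17)**2 = (-3/2 - 17)**2 = (-37/2)**2 = 1369/4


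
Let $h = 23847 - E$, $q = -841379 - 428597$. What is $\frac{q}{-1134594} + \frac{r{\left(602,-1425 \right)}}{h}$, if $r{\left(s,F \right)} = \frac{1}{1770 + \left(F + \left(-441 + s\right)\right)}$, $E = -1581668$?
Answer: $\frac{515858276530217}{460866744535230} \approx 1.1193$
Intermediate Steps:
$q = -1269976$ ($q = -841379 - 428597 = -1269976$)
$h = 1605515$ ($h = 23847 - -1581668 = 23847 + 1581668 = 1605515$)
$r{\left(s,F \right)} = \frac{1}{1329 + F + s}$ ($r{\left(s,F \right)} = \frac{1}{1770 + \left(-441 + F + s\right)} = \frac{1}{1329 + F + s}$)
$\frac{q}{-1134594} + \frac{r{\left(602,-1425 \right)}}{h} = - \frac{1269976}{-1134594} + \frac{1}{\left(1329 - 1425 + 602\right) 1605515} = \left(-1269976\right) \left(- \frac{1}{1134594}\right) + \frac{1}{506} \cdot \frac{1}{1605515} = \frac{634988}{567297} + \frac{1}{506} \cdot \frac{1}{1605515} = \frac{634988}{567297} + \frac{1}{812390590} = \frac{515858276530217}{460866744535230}$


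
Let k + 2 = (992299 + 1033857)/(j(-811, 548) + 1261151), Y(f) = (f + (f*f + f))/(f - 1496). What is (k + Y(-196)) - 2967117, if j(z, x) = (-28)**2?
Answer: -19553763274657/6590105 ≈ -2.9671e+6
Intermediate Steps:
j(z, x) = 784
Y(f) = (f**2 + 2*f)/(-1496 + f) (Y(f) = (f + (f**2 + f))/(-1496 + f) = (f + (f + f**2))/(-1496 + f) = (f**2 + 2*f)/(-1496 + f))
k = -497714/1261935 (k = -2 + (992299 + 1033857)/(784 + 1261151) = -2 + 2026156/1261935 = -497714/1261935 ≈ -0.39441)
(k + Y(-196)) - 2967117 = (-497714/1261935 - 196*(2 - 196)/(-1496 - 196)) - 2967117 = (-497714/1261935 - 196*(-194)/(-1692)) - 2967117 = (-497714/1261935 - 196*(-1/1692)*(-194)) - 2967117 = (-497714/1261935 - 9506/423) - 2967117 = -150697372/6590105 - 2967117 = -19553763274657/6590105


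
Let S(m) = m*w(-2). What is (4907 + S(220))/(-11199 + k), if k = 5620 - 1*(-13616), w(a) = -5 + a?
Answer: 3367/8037 ≈ 0.41894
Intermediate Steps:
k = 19236 (k = 5620 + 13616 = 19236)
S(m) = -7*m (S(m) = m*(-5 - 2) = m*(-7) = -7*m)
(4907 + S(220))/(-11199 + k) = (4907 - 7*220)/(-11199 + 19236) = (4907 - 1540)/8037 = 3367*(1/8037) = 3367/8037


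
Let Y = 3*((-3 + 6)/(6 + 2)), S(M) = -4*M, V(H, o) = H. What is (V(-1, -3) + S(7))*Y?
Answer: -261/8 ≈ -32.625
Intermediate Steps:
Y = 9/8 (Y = 3*(3/8) = 9/8 ≈ 1.1250)
(V(-1, -3) + S(7))*Y = (-1 - 4*7)*(9/8) = (-1 - 28)*(9/8) = -29*9/8 = -261/8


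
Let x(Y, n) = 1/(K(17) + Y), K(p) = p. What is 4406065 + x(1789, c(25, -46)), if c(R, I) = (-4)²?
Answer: 7957353391/1806 ≈ 4.4061e+6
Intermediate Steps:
c(R, I) = 16
x(Y, n) = 1/(17 + Y)
4406065 + x(1789, c(25, -46)) = 4406065 + 1/(17 + 1789) = 4406065 + 1/1806 = 7957353391/1806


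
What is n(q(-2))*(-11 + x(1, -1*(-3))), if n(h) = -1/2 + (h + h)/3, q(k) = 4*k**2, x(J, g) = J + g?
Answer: -427/6 ≈ -71.167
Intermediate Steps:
n(h) = -1/2 + 2*h/3 (n(h) = -1*1/2 + (2*h)*(1/3) = -1/2 + 2*h/3)
n(q(-2))*(-11 + x(1, -1*(-3))) = (-1/2 + 2*(4*(-2)**2)/3)*(-11 + (1 - 1*(-3))) = (-1/2 + 2*(4*4)/3)*(-11 + (1 + 3)) = (-1/2 + (2/3)*16)*(-11 + 4) = (-1/2 + 32/3)*(-7) = (61/6)*(-7) = -427/6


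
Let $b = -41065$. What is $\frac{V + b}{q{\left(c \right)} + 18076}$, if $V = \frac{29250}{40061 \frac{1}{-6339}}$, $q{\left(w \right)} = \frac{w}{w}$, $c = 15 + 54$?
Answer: $- \frac{1830520715}{724182697} \approx -2.5277$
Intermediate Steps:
$c = 69$
$q{\left(w \right)} = 1$
$V = - \frac{185415750}{40061}$ ($V = \frac{29250}{40061 \left(- \frac{1}{6339}\right)} = \frac{29250}{- \frac{40061}{6339}} = 29250 \left(- \frac{6339}{40061}\right) = - \frac{185415750}{40061} \approx -4628.3$)
$\frac{V + b}{q{\left(c \right)} + 18076} = \frac{- \frac{185415750}{40061} - 41065}{1 + 18076} = - \frac{1830520715}{40061 \cdot 18077} = \left(- \frac{1830520715}{40061}\right) \frac{1}{18077} = - \frac{1830520715}{724182697}$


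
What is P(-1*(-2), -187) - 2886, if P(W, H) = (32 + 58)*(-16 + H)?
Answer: -21156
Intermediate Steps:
P(W, H) = -1440 + 90*H (P(W, H) = 90*(-16 + H) = -1440 + 90*H)
P(-1*(-2), -187) - 2886 = (-1440 + 90*(-187)) - 2886 = (-1440 - 16830) - 2886 = -18270 - 2886 = -21156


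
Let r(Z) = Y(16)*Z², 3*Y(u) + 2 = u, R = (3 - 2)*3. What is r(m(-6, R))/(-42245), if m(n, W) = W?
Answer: -6/6035 ≈ -0.00099420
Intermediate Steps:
R = 3 (R = 1*3 = 3)
Y(u) = -⅔ + u/3
r(Z) = 14*Z²/3 (r(Z) = (-⅔ + (⅓)*16)*Z² = (-⅔ + 16/3)*Z² = 14*Z²/3)
r(m(-6, R))/(-42245) = ((14/3)*3²)/(-42245) = ((14/3)*9)*(-1/42245) = 42*(-1/42245) = -6/6035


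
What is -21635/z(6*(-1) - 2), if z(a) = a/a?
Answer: -21635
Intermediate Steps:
z(a) = 1
-21635/z(6*(-1) - 2) = -21635/1 = -21635*1 = -21635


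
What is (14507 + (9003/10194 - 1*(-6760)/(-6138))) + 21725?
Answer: 377841760013/10428462 ≈ 36232.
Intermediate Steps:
(14507 + (9003/10194 - 1*(-6760)/(-6138))) + 21725 = (14507 + (9003*(1/10194) + 6760*(-1/6138))) + 21725 = (14507 + (3001/3398 - 3380/3069)) + 21725 = (14507 - 2275171/10428462) + 21725 = 151283423063/10428462 + 21725 = 377841760013/10428462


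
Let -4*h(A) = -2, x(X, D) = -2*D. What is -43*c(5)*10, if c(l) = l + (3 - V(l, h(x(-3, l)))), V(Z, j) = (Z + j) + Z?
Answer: 1075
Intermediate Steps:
h(A) = ½ (h(A) = -¼*(-2) = ½)
V(Z, j) = j + 2*Z
c(l) = 5/2 - l (c(l) = l + (3 - (½ + 2*l)) = l + (3 + (-½ - 2*l)) = l + (5/2 - 2*l) = 5/2 - l)
-43*c(5)*10 = -43*(5/2 - 1*5)*10 = -43*(5/2 - 5)*10 = -43*(-5/2)*10 = (215/2)*10 = 1075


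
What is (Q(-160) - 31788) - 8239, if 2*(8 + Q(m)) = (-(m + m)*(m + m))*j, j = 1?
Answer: -91235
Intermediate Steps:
Q(m) = -8 - 2*m**2 (Q(m) = -8 + (-(m + m)*(m + m)*1)/2 = -8 + (-2*m*2*m*1)/2 = -8 + (-4*m**2*1)/2 = -8 + (-4*m**2)/2 = -8 - 2*m**2)
(Q(-160) - 31788) - 8239 = ((-8 - 2*(-160)**2) - 31788) - 8239 = ((-8 - 2*25600) - 31788) - 8239 = ((-8 - 51200) - 31788) - 8239 = (-51208 - 31788) - 8239 = -82996 - 8239 = -91235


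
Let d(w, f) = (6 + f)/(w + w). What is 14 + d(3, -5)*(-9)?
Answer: 25/2 ≈ 12.500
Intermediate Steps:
d(w, f) = (6 + f)/(2*w) (d(w, f) = (6 + f)/((2*w)) = (6 + f)*(1/(2*w)) = (6 + f)/(2*w))
14 + d(3, -5)*(-9) = 14 + ((½)*(6 - 5)/3)*(-9) = 14 + ((½)*(⅓)*1)*(-9) = 14 + (⅙)*(-9) = 14 - 3/2 = 25/2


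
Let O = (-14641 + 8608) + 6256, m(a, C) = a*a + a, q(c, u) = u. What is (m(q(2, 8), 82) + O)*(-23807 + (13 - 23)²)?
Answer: -6993565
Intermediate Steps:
m(a, C) = a + a² (m(a, C) = a² + a = a + a²)
O = 223 (O = -6033 + 6256 = 223)
(m(q(2, 8), 82) + O)*(-23807 + (13 - 23)²) = (8*(1 + 8) + 223)*(-23807 + (13 - 23)²) = (8*9 + 223)*(-23807 + (-10)²) = (72 + 223)*(-23807 + 100) = 295*(-23707) = -6993565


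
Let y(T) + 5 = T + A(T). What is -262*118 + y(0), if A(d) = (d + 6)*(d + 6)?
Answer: -30885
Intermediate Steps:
A(d) = (6 + d)**2 (A(d) = (6 + d)*(6 + d) = (6 + d)**2)
y(T) = -5 + T + (6 + T)**2 (y(T) = -5 + (T + (6 + T)**2) = -5 + T + (6 + T)**2)
-262*118 + y(0) = -262*118 + (-5 + 0 + (6 + 0)**2) = -30916 + (-5 + 0 + 6**2) = -30916 + (-5 + 0 + 36) = -30916 + 31 = -30885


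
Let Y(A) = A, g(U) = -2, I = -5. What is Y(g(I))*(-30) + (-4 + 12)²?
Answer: 124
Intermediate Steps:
Y(g(I))*(-30) + (-4 + 12)² = -2*(-30) + (-4 + 12)² = 60 + 8² = 60 + 64 = 124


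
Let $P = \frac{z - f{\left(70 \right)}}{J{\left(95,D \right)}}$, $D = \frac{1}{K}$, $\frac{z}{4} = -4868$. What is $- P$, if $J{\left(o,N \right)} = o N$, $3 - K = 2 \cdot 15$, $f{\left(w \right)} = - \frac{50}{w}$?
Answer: $- \frac{3680073}{665} \approx -5533.9$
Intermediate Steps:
$K = -27$ ($K = 3 - 2 \cdot 15 = 3 - 30 = -27$)
$z = -19472$ ($z = 4 \left(-4868\right) = -19472$)
$D = - \frac{1}{27}$ ($D = \frac{1}{-27} = - \frac{1}{27} \approx -0.037037$)
$J{\left(o,N \right)} = N o$
$P = \frac{3680073}{665}$ ($P = \frac{-19472 - - \frac{50}{70}}{\left(- \frac{1}{27}\right) 95} = \frac{-19472 - \left(-50\right) \frac{1}{70}}{- \frac{95}{27}} = \left(-19472 - - \frac{5}{7}\right) \left(- \frac{27}{95}\right) = \left(-19472 + \frac{5}{7}\right) \left(- \frac{27}{95}\right) = \left(- \frac{136299}{7}\right) \left(- \frac{27}{95}\right) = \frac{3680073}{665} \approx 5533.9$)
$- P = \left(-1\right) \frac{3680073}{665} = - \frac{3680073}{665}$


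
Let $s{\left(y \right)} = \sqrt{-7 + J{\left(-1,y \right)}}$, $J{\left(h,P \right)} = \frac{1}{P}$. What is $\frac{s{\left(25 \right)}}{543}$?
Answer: $\frac{i \sqrt{174}}{2715} \approx 0.0048585 i$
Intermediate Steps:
$s{\left(y \right)} = \sqrt{-7 + \frac{1}{y}}$
$\frac{s{\left(25 \right)}}{543} = \frac{\sqrt{-7 + \frac{1}{25}}}{543} = \sqrt{-7 + \frac{1}{25}} \cdot \frac{1}{543} = \sqrt{- \frac{174}{25}} \cdot \frac{1}{543} = \frac{i \sqrt{174}}{5} \cdot \frac{1}{543} = \frac{i \sqrt{174}}{2715}$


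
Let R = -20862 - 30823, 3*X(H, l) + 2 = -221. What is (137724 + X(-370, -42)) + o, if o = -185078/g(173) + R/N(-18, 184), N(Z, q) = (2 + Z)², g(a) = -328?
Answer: 4345722937/31488 ≈ 1.3801e+5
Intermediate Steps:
X(H, l) = -223/3 (X(H, l) = -⅔ + (⅓)*(-221) = -⅔ - 221/3 = -223/3)
R = -51685
o = 3803411/10496 (o = -185078/(-328) - 51685/(2 - 18)² = -185078*(-1/328) - 51685/((-16)²) = 92539/164 - 51685/256 = 3803411/10496 ≈ 362.37)
(137724 + X(-370, -42)) + o = (137724 - 223/3) + 3803411/10496 = 412949/3 + 3803411/10496 = 4345722937/31488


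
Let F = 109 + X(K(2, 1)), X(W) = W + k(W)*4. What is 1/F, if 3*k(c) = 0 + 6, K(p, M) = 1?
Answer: 1/118 ≈ 0.0084746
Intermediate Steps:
k(c) = 2 (k(c) = (0 + 6)/3 = (1/3)*6 = 2)
X(W) = 8 + W (X(W) = W + 2*4 = W + 8 = 8 + W)
F = 118 (F = 109 + (8 + 1) = 109 + 9 = 118)
1/F = 1/118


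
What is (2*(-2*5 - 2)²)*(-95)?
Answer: -27360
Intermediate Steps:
(2*(-2*5 - 2)²)*(-95) = (2*(-10 - 2)²)*(-95) = (2*(-12)²)*(-95) = (2*144)*(-95) = 288*(-95) = -27360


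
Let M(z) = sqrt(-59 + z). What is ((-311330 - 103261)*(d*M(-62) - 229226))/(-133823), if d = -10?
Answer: -95035036566/133823 - 45605010*I/133823 ≈ -7.1016e+5 - 340.79*I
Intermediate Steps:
((-311330 - 103261)*(d*M(-62) - 229226))/(-133823) = ((-311330 - 103261)*(-10*sqrt(-59 - 62) - 229226))/(-133823) = -414591*(-110*I - 229226)*(-1/133823) = -414591*(-229226 - 110*I)*(-1/133823) = (95035036566 + 45605010*I)*(-1/133823) = -95035036566/133823 - 45605010*I/133823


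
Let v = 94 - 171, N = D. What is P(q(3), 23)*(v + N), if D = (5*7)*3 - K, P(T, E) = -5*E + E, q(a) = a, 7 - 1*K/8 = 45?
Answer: -30544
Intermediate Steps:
K = -304 (K = 56 - 8*45 = 56 - 360 = -304)
P(T, E) = -4*E
D = 409 (D = (5*7)*3 - 1*(-304) = 35*3 + 304 = 105 + 304 = 409)
N = 409
v = -77
P(q(3), 23)*(v + N) = (-4*23)*(-77 + 409) = -92*332 = -30544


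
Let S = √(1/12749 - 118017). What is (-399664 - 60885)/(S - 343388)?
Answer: 504054025788247/375825975179047 + 460549*I*√4795532308567/751651950358094 ≈ 1.3412 + 0.0013418*I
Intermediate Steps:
S = 2*I*√4795532308567/12749 (S = √(1/12749 - 118017) = √(-1504598732/12749) = 2*I*√4795532308567/12749 ≈ 343.54*I)
(-399664 - 60885)/(S - 343388) = (-399664 - 60885)/(2*I*√4795532308567/12749 - 343388) = -460549/(-343388 + 2*I*√4795532308567/12749)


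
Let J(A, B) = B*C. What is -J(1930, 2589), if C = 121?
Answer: -313269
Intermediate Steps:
J(A, B) = 121*B (J(A, B) = B*121 = 121*B)
-J(1930, 2589) = -121*2589 = -1*313269 = -313269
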